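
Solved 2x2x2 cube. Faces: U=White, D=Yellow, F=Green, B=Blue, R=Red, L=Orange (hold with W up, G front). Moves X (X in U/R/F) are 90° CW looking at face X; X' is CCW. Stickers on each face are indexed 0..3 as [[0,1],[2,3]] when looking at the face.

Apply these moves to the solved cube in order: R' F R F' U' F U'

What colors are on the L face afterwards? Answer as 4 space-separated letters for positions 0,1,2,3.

After move 1 (R'): R=RRRR U=WBWB F=GWGW D=YGYG B=YBYB
After move 2 (F): F=GGWW U=WBOO R=WRBR D=RRYG L=OYOG
After move 3 (R): R=BWRR U=WGOW F=GRWG D=RYYY B=OBBB
After move 4 (F'): F=RGGW U=WGBR R=YWRR D=YGYY L=OWOO
After move 5 (U'): U=GRWB F=OWGW R=RGRR B=YWBB L=OBOO
After move 6 (F): F=GOWW U=GROB R=WGBR D=RRYY L=OYOG
After move 7 (U'): U=RBGO F=OYWW R=GOBR B=WGBB L=YWOG
Query: L face = YWOG

Answer: Y W O G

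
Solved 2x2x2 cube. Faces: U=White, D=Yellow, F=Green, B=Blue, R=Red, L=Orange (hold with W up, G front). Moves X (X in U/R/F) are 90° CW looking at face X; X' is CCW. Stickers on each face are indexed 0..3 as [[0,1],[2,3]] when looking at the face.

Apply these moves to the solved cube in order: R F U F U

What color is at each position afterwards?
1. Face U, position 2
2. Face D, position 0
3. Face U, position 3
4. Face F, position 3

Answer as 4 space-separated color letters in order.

Answer: G G W R

Derivation:
After move 1 (R): R=RRRR U=WGWG F=GYGY D=YBYB B=WBWB
After move 2 (F): F=GGYY U=WGOO R=WRGR D=RRYB L=OYOB
After move 3 (U): U=OWOG F=WRYY R=WBGR B=OYWB L=GGOB
After move 4 (F): F=YWYR U=OWBG R=OBGR D=GWYB L=GROR
After move 5 (U): U=BOGW F=OBYR R=OYGR B=GRWB L=YWOR
Query 1: U[2] = G
Query 2: D[0] = G
Query 3: U[3] = W
Query 4: F[3] = R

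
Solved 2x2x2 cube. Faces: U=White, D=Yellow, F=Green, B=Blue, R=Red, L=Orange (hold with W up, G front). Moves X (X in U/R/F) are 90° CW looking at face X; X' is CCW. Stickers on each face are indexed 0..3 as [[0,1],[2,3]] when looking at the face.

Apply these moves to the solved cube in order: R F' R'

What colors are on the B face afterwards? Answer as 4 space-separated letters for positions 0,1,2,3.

After move 1 (R): R=RRRR U=WGWG F=GYGY D=YBYB B=WBWB
After move 2 (F'): F=YYGG U=WGRR R=BRYR D=OOYB L=OGOW
After move 3 (R'): R=RRBY U=WWRW F=YGGR D=OYYG B=BBOB
Query: B face = BBOB

Answer: B B O B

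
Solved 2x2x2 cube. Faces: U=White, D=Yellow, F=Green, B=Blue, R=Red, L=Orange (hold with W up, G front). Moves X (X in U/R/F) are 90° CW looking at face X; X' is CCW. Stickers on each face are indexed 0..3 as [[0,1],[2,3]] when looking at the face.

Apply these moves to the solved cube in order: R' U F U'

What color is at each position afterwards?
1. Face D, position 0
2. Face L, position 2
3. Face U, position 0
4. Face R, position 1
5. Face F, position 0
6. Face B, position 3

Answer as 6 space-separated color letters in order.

After move 1 (R'): R=RRRR U=WBWB F=GWGW D=YGYG B=YBYB
After move 2 (U): U=WWBB F=RRGW R=YBRR B=OOYB L=GWOO
After move 3 (F): F=GRWR U=WWOW R=BBBR D=RYYG L=GYOG
After move 4 (U'): U=WWWO F=GYWR R=GRBR B=BBYB L=OOOG
Query 1: D[0] = R
Query 2: L[2] = O
Query 3: U[0] = W
Query 4: R[1] = R
Query 5: F[0] = G
Query 6: B[3] = B

Answer: R O W R G B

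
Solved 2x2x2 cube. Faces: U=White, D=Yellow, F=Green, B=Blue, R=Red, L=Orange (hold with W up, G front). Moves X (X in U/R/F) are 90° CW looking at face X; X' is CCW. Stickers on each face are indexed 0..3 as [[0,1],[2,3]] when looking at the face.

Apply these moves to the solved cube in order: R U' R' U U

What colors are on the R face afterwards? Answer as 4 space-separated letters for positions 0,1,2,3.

Answer: W B G R

Derivation:
After move 1 (R): R=RRRR U=WGWG F=GYGY D=YBYB B=WBWB
After move 2 (U'): U=GGWW F=OOGY R=GYRR B=RRWB L=WBOO
After move 3 (R'): R=YRGR U=GWWR F=OGGW D=YOYY B=BRBB
After move 4 (U): U=WGRW F=YRGW R=BRGR B=WBBB L=OGOO
After move 5 (U): U=RWWG F=BRGW R=WBGR B=OGBB L=YROO
Query: R face = WBGR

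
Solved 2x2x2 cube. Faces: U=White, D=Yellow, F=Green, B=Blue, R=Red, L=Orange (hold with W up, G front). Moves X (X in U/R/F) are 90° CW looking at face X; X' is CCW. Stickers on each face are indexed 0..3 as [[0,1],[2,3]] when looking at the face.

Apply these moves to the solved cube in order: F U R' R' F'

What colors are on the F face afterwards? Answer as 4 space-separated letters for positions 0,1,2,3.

Answer: B O W G

Derivation:
After move 1 (F): F=GGGG U=WWOO R=WRWR D=RRYY L=OYOY
After move 2 (U): U=OWOW F=WRGG R=BBWR B=OYBB L=GGOY
After move 3 (R'): R=BRBW U=OBOO F=WWGW D=RRYG B=YYRB
After move 4 (R'): R=RWBB U=OROY F=WBGO D=RWYW B=GYRB
After move 5 (F'): F=BOWG U=ORRB R=WWRB D=GYYW L=GYOO
Query: F face = BOWG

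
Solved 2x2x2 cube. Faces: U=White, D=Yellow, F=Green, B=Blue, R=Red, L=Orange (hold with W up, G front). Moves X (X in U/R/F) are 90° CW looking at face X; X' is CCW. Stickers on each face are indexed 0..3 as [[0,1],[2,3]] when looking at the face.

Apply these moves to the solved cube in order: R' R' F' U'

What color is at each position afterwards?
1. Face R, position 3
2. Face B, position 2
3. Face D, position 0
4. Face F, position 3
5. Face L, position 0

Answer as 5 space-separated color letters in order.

After move 1 (R'): R=RRRR U=WBWB F=GWGW D=YGYG B=YBYB
After move 2 (R'): R=RRRR U=WYWY F=GBGB D=YWYW B=GBGB
After move 3 (F'): F=BBGG U=WYRR R=WRYR D=OOYW L=OYOW
After move 4 (U'): U=YRWR F=OYGG R=BBYR B=WRGB L=GBOW
Query 1: R[3] = R
Query 2: B[2] = G
Query 3: D[0] = O
Query 4: F[3] = G
Query 5: L[0] = G

Answer: R G O G G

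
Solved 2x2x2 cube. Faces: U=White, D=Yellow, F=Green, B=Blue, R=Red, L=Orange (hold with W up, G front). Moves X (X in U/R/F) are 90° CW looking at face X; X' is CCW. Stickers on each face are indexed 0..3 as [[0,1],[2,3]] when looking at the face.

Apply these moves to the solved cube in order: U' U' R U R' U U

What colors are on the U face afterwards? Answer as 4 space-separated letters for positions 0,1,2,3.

Answer: R G W W

Derivation:
After move 1 (U'): U=WWWW F=OOGG R=GGRR B=RRBB L=BBOO
After move 2 (U'): U=WWWW F=BBGG R=OORR B=GGBB L=RROO
After move 3 (R): R=RORO U=WBWG F=BYGY D=YBYG B=WGWB
After move 4 (U): U=WWGB F=ROGY R=WGRO B=RRWB L=BYOO
After move 5 (R'): R=GOWR U=WWGR F=RWGB D=YOYY B=GRBB
After move 6 (U): U=GWRW F=GOGB R=GRWR B=BYBB L=RWOO
After move 7 (U): U=RGWW F=GRGB R=BYWR B=RWBB L=GOOO
Query: U face = RGWW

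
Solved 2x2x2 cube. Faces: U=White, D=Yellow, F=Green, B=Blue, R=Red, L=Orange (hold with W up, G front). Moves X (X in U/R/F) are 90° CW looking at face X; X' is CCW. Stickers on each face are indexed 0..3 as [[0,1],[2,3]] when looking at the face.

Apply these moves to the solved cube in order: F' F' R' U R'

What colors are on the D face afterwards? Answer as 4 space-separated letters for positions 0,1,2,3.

After move 1 (F'): F=GGGG U=WWRR R=YRYR D=OOYY L=OWOW
After move 2 (F'): F=GGGG U=WWYY R=OROR D=WWYY L=OROR
After move 3 (R'): R=RROO U=WBYB F=GWGY D=WGYG B=YBWB
After move 4 (U): U=YWBB F=RRGY R=YBOO B=ORWB L=GWOR
After move 5 (R'): R=BOYO U=YWBO F=RWGB D=WRYY B=GRGB
Query: D face = WRYY

Answer: W R Y Y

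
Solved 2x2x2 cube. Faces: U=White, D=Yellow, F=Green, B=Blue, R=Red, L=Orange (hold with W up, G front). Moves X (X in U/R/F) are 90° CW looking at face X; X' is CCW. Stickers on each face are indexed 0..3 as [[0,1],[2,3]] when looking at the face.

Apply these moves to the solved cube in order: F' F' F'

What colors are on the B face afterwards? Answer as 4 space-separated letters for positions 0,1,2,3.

Answer: B B B B

Derivation:
After move 1 (F'): F=GGGG U=WWRR R=YRYR D=OOYY L=OWOW
After move 2 (F'): F=GGGG U=WWYY R=OROR D=WWYY L=OROR
After move 3 (F'): F=GGGG U=WWOO R=WRWR D=RRYY L=OYOY
Query: B face = BBBB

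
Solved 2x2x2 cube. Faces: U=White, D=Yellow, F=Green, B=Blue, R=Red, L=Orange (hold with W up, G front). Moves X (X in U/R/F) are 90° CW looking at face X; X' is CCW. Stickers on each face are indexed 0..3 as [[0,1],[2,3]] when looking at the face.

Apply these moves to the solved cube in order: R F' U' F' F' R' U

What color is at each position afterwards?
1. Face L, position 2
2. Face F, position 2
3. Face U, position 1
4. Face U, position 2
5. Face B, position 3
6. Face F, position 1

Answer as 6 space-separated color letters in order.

Answer: O G G B B R

Derivation:
After move 1 (R): R=RRRR U=WGWG F=GYGY D=YBYB B=WBWB
After move 2 (F'): F=YYGG U=WGRR R=BRYR D=OOYB L=OGOW
After move 3 (U'): U=GRWR F=OGGG R=YYYR B=BRWB L=WBOW
After move 4 (F'): F=GGOG U=GRYY R=OYOR D=BWYB L=WROW
After move 5 (F'): F=GGGO U=GROO R=WYBR D=RWYB L=WYOY
After move 6 (R'): R=YRWB U=GWOB F=GRGO D=RGYO B=BRWB
After move 7 (U): U=OGBW F=YRGO R=BRWB B=WYWB L=GROY
Query 1: L[2] = O
Query 2: F[2] = G
Query 3: U[1] = G
Query 4: U[2] = B
Query 5: B[3] = B
Query 6: F[1] = R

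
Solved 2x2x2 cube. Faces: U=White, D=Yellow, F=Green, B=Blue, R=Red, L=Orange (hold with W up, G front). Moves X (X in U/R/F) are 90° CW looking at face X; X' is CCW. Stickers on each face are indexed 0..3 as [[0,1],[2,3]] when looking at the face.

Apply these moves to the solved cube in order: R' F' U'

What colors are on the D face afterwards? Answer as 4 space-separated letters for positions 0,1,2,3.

After move 1 (R'): R=RRRR U=WBWB F=GWGW D=YGYG B=YBYB
After move 2 (F'): F=WWGG U=WBRR R=GRYR D=OOYG L=OBOW
After move 3 (U'): U=BRWR F=OBGG R=WWYR B=GRYB L=YBOW
Query: D face = OOYG

Answer: O O Y G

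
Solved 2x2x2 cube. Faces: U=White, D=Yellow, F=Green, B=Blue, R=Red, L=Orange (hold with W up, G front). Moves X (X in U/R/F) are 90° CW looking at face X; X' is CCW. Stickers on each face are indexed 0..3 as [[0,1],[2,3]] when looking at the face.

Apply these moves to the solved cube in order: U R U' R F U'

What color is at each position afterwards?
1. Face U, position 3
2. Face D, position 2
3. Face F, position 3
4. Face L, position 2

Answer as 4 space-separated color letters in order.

After move 1 (U): U=WWWW F=RRGG R=BBRR B=OOBB L=GGOO
After move 2 (R): R=RBRB U=WRWG F=RYGY D=YBYO B=WOWB
After move 3 (U'): U=RGWW F=GGGY R=RYRB B=RBWB L=WOOO
After move 4 (R): R=RRBY U=RGWY F=GBGO D=YWYR B=WBGB
After move 5 (F): F=GGOB U=RGOO R=WRYY D=BRYR L=WYOW
After move 6 (U'): U=GORO F=WYOB R=GGYY B=WRGB L=WBOW
Query 1: U[3] = O
Query 2: D[2] = Y
Query 3: F[3] = B
Query 4: L[2] = O

Answer: O Y B O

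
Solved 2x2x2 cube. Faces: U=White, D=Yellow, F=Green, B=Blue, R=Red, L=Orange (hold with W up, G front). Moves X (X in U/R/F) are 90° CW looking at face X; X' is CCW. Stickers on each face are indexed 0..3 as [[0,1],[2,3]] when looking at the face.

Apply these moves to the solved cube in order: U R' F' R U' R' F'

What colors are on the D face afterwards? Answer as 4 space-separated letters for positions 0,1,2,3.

After move 1 (U): U=WWWW F=RRGG R=BBRR B=OOBB L=GGOO
After move 2 (R'): R=BRBR U=WBWO F=RWGW D=YRYG B=YOYB
After move 3 (F'): F=WWRG U=WBBB R=RRYR D=GOYG L=GOOW
After move 4 (R): R=YRRR U=WWBG F=WORG D=GYYY B=BOBB
After move 5 (U'): U=WGWB F=GORG R=WORR B=YRBB L=BOOW
After move 6 (R'): R=ORWR U=WBWY F=GGRB D=GOYG B=YRYB
After move 7 (F'): F=GBGR U=WBOW R=ORGR D=OWYG L=BYOW
Query: D face = OWYG

Answer: O W Y G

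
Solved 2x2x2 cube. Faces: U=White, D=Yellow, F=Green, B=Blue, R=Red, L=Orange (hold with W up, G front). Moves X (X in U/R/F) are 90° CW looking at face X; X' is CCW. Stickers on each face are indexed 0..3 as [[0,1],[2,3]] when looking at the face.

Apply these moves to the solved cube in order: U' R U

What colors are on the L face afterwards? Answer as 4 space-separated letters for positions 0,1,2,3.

After move 1 (U'): U=WWWW F=OOGG R=GGRR B=RRBB L=BBOO
After move 2 (R): R=RGRG U=WOWG F=OYGY D=YBYR B=WRWB
After move 3 (U): U=WWGO F=RGGY R=WRRG B=BBWB L=OYOO
Query: L face = OYOO

Answer: O Y O O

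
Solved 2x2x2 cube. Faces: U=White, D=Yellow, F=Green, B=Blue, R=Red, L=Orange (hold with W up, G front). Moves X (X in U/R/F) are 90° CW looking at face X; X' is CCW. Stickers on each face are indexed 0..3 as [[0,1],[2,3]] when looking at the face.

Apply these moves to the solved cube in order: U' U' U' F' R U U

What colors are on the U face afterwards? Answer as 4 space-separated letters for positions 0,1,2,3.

Answer: G B G W

Derivation:
After move 1 (U'): U=WWWW F=OOGG R=GGRR B=RRBB L=BBOO
After move 2 (U'): U=WWWW F=BBGG R=OORR B=GGBB L=RROO
After move 3 (U'): U=WWWW F=RRGG R=BBRR B=OOBB L=GGOO
After move 4 (F'): F=RGRG U=WWBR R=YBYR D=GOYY L=GWOW
After move 5 (R): R=YYRB U=WGBG F=RORY D=GBYO B=ROWB
After move 6 (U): U=BWGG F=YYRY R=RORB B=GWWB L=ROOW
After move 7 (U): U=GBGW F=RORY R=GWRB B=ROWB L=YYOW
Query: U face = GBGW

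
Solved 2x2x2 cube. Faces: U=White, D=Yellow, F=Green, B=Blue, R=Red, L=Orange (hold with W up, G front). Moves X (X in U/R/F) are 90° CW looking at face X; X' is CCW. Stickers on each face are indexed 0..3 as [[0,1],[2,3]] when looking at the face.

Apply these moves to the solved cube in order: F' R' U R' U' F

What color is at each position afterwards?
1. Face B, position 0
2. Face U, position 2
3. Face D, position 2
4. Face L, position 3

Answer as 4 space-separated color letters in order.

After move 1 (F'): F=GGGG U=WWRR R=YRYR D=OOYY L=OWOW
After move 2 (R'): R=RRYY U=WBRB F=GWGR D=OGYG B=YBOB
After move 3 (U): U=RWBB F=RRGR R=YBYY B=OWOB L=GWOW
After move 4 (R'): R=BYYY U=ROBO F=RWGB D=ORYR B=GWGB
After move 5 (U'): U=OORB F=GWGB R=RWYY B=BYGB L=GWOW
After move 6 (F): F=GGBW U=OOWW R=RWBY D=YRYR L=GOOR
Query 1: B[0] = B
Query 2: U[2] = W
Query 3: D[2] = Y
Query 4: L[3] = R

Answer: B W Y R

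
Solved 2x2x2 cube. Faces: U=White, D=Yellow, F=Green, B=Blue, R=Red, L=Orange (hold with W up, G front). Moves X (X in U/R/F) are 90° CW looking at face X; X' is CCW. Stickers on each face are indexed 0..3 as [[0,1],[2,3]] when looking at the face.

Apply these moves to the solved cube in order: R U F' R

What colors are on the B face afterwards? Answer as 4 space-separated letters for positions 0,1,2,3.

Answer: R O W B

Derivation:
After move 1 (R): R=RRRR U=WGWG F=GYGY D=YBYB B=WBWB
After move 2 (U): U=WWGG F=RRGY R=WBRR B=OOWB L=GYOO
After move 3 (F'): F=RYRG U=WWWR R=BBYR D=YOYB L=GGOG
After move 4 (R): R=YBRB U=WYWG F=RORB D=YWYO B=ROWB
Query: B face = ROWB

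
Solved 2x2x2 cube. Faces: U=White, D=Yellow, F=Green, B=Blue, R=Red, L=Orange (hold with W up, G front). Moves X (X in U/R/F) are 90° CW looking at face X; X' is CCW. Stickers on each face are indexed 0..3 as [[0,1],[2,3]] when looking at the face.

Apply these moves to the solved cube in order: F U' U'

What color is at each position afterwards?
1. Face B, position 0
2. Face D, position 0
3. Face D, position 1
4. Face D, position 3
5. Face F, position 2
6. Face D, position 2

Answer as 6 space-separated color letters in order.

Answer: G R R Y G Y

Derivation:
After move 1 (F): F=GGGG U=WWOO R=WRWR D=RRYY L=OYOY
After move 2 (U'): U=WOWO F=OYGG R=GGWR B=WRBB L=BBOY
After move 3 (U'): U=OOWW F=BBGG R=OYWR B=GGBB L=WROY
Query 1: B[0] = G
Query 2: D[0] = R
Query 3: D[1] = R
Query 4: D[3] = Y
Query 5: F[2] = G
Query 6: D[2] = Y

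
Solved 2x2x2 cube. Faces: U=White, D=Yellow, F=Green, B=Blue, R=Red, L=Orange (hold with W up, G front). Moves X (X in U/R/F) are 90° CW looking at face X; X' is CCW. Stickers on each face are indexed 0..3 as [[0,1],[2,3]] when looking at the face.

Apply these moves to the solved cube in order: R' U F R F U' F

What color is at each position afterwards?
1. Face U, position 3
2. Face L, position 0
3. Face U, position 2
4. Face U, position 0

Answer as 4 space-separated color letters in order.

Answer: O W Y R

Derivation:
After move 1 (R'): R=RRRR U=WBWB F=GWGW D=YGYG B=YBYB
After move 2 (U): U=WWBB F=RRGW R=YBRR B=OOYB L=GWOO
After move 3 (F): F=GRWR U=WWOW R=BBBR D=RYYG L=GYOG
After move 4 (R): R=BBRB U=WROR F=GYWG D=RYYO B=WOWB
After move 5 (F): F=WGGY U=WRGY R=OBRB D=RBYO L=GROY
After move 6 (U'): U=RYWG F=GRGY R=WGRB B=OBWB L=WOOY
After move 7 (F): F=GGYR U=RYYO R=WGGB D=RWYO L=WROB
Query 1: U[3] = O
Query 2: L[0] = W
Query 3: U[2] = Y
Query 4: U[0] = R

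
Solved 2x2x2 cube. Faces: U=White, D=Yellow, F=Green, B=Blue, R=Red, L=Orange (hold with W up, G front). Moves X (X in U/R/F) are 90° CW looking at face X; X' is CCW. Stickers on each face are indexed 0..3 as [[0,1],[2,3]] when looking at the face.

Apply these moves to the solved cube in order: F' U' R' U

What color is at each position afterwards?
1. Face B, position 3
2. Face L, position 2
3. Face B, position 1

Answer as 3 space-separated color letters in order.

After move 1 (F'): F=GGGG U=WWRR R=YRYR D=OOYY L=OWOW
After move 2 (U'): U=WRWR F=OWGG R=GGYR B=YRBB L=BBOW
After move 3 (R'): R=GRGY U=WBWY F=ORGR D=OWYG B=YROB
After move 4 (U): U=WWYB F=GRGR R=YRGY B=BBOB L=OROW
Query 1: B[3] = B
Query 2: L[2] = O
Query 3: B[1] = B

Answer: B O B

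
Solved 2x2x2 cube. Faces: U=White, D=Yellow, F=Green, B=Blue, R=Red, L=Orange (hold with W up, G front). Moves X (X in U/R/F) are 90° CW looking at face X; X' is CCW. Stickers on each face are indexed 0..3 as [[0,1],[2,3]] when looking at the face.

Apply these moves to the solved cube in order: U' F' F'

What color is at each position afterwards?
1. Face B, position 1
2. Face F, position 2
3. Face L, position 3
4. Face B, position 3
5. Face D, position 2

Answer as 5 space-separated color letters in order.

Answer: R O G B Y

Derivation:
After move 1 (U'): U=WWWW F=OOGG R=GGRR B=RRBB L=BBOO
After move 2 (F'): F=OGOG U=WWGR R=YGYR D=BOYY L=BWOW
After move 3 (F'): F=GGOO U=WWYY R=OGBR D=WWYY L=BROG
Query 1: B[1] = R
Query 2: F[2] = O
Query 3: L[3] = G
Query 4: B[3] = B
Query 5: D[2] = Y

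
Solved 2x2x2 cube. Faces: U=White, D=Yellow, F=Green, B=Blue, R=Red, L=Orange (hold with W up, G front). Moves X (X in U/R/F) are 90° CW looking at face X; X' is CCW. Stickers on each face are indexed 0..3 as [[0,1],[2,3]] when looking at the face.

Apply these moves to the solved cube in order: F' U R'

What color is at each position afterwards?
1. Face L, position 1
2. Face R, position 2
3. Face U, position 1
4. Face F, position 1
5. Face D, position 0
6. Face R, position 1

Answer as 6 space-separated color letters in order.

Answer: G B B W O R

Derivation:
After move 1 (F'): F=GGGG U=WWRR R=YRYR D=OOYY L=OWOW
After move 2 (U): U=RWRW F=YRGG R=BBYR B=OWBB L=GGOW
After move 3 (R'): R=BRBY U=RBRO F=YWGW D=ORYG B=YWOB
Query 1: L[1] = G
Query 2: R[2] = B
Query 3: U[1] = B
Query 4: F[1] = W
Query 5: D[0] = O
Query 6: R[1] = R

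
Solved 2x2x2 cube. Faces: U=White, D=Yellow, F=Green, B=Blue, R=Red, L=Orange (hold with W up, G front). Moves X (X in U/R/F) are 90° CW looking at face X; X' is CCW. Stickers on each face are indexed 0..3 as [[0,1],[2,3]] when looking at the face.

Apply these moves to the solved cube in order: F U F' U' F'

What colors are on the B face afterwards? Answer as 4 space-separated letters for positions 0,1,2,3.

After move 1 (F): F=GGGG U=WWOO R=WRWR D=RRYY L=OYOY
After move 2 (U): U=OWOW F=WRGG R=BBWR B=OYBB L=GGOY
After move 3 (F'): F=RGWG U=OWBW R=RBRR D=GYYY L=GWOO
After move 4 (U'): U=WWOB F=GWWG R=RGRR B=RBBB L=OYOO
After move 5 (F'): F=WGGW U=WWRR R=YGGR D=YOYY L=OBOO
Query: B face = RBBB

Answer: R B B B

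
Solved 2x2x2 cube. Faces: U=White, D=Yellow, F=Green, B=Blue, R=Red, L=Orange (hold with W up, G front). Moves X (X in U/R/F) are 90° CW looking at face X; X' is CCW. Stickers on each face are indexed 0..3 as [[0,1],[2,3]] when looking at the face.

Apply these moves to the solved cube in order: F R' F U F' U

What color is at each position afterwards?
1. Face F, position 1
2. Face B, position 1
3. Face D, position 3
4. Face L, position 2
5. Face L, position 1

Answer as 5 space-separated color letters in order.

Answer: B B G O W

Derivation:
After move 1 (F): F=GGGG U=WWOO R=WRWR D=RRYY L=OYOY
After move 2 (R'): R=RRWW U=WBOB F=GWGO D=RGYG B=YBRB
After move 3 (F): F=GGOW U=WBYY R=ORBW D=WRYG L=OROG
After move 4 (U): U=YWYB F=OROW R=YBBW B=ORRB L=GGOG
After move 5 (F'): F=RWOO U=YWYB R=RBWW D=GGYG L=GBOY
After move 6 (U): U=YYBW F=RBOO R=ORWW B=GBRB L=RWOY
Query 1: F[1] = B
Query 2: B[1] = B
Query 3: D[3] = G
Query 4: L[2] = O
Query 5: L[1] = W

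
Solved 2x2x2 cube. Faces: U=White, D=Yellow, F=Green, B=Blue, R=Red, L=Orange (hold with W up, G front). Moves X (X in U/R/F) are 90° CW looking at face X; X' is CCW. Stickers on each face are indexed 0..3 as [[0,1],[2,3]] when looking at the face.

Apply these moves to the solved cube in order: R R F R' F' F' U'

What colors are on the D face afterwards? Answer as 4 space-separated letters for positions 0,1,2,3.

Answer: G O Y B

Derivation:
After move 1 (R): R=RRRR U=WGWG F=GYGY D=YBYB B=WBWB
After move 2 (R): R=RRRR U=WYWY F=GBGB D=YWYW B=GBGB
After move 3 (F): F=GGBB U=WYOO R=WRYR D=RRYW L=OYOW
After move 4 (R'): R=RRWY U=WGOG F=GYBO D=RGYB B=WBRB
After move 5 (F'): F=YOGB U=WGRW R=GRRY D=YWYB L=OGOO
After move 6 (F'): F=OBYG U=WGGR R=WRYY D=GOYB L=OWOR
After move 7 (U'): U=GRWG F=OWYG R=OBYY B=WRRB L=WBOR
Query: D face = GOYB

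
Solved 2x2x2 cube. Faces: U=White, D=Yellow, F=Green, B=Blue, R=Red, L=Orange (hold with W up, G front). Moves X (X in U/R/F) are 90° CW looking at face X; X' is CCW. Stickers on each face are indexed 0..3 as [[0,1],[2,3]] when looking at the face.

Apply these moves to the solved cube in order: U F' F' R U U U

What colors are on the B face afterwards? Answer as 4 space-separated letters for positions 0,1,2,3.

After move 1 (U): U=WWWW F=RRGG R=BBRR B=OOBB L=GGOO
After move 2 (F'): F=RGRG U=WWBR R=YBYR D=GOYY L=GWOW
After move 3 (F'): F=GGRR U=WWYY R=OBGR D=WWYY L=GROB
After move 4 (R): R=GORB U=WGYR F=GWRY D=WBYO B=YOWB
After move 5 (U): U=YWRG F=GORY R=YORB B=GRWB L=GWOB
After move 6 (U): U=RYGW F=YORY R=GRRB B=GWWB L=GOOB
After move 7 (U): U=GRWY F=GRRY R=GWRB B=GOWB L=YOOB
Query: B face = GOWB

Answer: G O W B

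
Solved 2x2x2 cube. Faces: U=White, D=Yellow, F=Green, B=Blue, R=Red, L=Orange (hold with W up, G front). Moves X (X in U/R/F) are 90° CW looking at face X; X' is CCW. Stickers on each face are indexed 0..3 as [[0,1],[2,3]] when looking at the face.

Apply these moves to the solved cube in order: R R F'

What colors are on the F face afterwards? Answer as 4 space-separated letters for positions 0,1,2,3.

Answer: B B G G

Derivation:
After move 1 (R): R=RRRR U=WGWG F=GYGY D=YBYB B=WBWB
After move 2 (R): R=RRRR U=WYWY F=GBGB D=YWYW B=GBGB
After move 3 (F'): F=BBGG U=WYRR R=WRYR D=OOYW L=OYOW
Query: F face = BBGG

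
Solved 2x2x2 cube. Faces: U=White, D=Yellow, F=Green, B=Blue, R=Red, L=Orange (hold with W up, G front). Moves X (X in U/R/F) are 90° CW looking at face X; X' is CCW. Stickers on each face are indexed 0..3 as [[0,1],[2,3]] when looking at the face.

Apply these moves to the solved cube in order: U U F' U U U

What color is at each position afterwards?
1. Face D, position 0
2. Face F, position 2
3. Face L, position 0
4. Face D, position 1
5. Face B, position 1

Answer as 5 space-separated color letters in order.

Answer: R B G O O

Derivation:
After move 1 (U): U=WWWW F=RRGG R=BBRR B=OOBB L=GGOO
After move 2 (U): U=WWWW F=BBGG R=OORR B=GGBB L=RROO
After move 3 (F'): F=BGBG U=WWOR R=YOYR D=ROYY L=RWOW
After move 4 (U): U=OWRW F=YOBG R=GGYR B=RWBB L=BGOW
After move 5 (U): U=ROWW F=GGBG R=RWYR B=BGBB L=YOOW
After move 6 (U): U=WRWO F=RWBG R=BGYR B=YOBB L=GGOW
Query 1: D[0] = R
Query 2: F[2] = B
Query 3: L[0] = G
Query 4: D[1] = O
Query 5: B[1] = O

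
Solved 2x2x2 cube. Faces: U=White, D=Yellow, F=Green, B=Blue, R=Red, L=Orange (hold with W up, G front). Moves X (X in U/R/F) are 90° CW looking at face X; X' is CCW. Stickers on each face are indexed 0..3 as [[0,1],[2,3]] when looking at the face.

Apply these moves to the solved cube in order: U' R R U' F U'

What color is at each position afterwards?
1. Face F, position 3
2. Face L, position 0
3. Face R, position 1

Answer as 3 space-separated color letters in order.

After move 1 (U'): U=WWWW F=OOGG R=GGRR B=RRBB L=BBOO
After move 2 (R): R=RGRG U=WOWG F=OYGY D=YBYR B=WRWB
After move 3 (R): R=RRGG U=WYWY F=OBGR D=YWYW B=GROB
After move 4 (U'): U=YYWW F=BBGR R=OBGG B=RROB L=GROO
After move 5 (F): F=GBRB U=YYOR R=WBWG D=GOYW L=GYOW
After move 6 (U'): U=YRYO F=GYRB R=GBWG B=WBOB L=RROW
Query 1: F[3] = B
Query 2: L[0] = R
Query 3: R[1] = B

Answer: B R B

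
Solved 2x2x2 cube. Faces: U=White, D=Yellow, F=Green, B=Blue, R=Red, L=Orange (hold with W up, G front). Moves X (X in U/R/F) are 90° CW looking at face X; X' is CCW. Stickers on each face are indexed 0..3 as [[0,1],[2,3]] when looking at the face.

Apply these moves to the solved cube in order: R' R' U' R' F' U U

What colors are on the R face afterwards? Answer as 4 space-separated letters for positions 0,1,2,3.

Answer: G R Y R

Derivation:
After move 1 (R'): R=RRRR U=WBWB F=GWGW D=YGYG B=YBYB
After move 2 (R'): R=RRRR U=WYWY F=GBGB D=YWYW B=GBGB
After move 3 (U'): U=YYWW F=OOGB R=GBRR B=RRGB L=GBOO
After move 4 (R'): R=BRGR U=YGWR F=OYGW D=YOYB B=WRWB
After move 5 (F'): F=YWOG U=YGBG R=ORYR D=BOYB L=GROW
After move 6 (U): U=BYGG F=OROG R=WRYR B=GRWB L=YWOW
After move 7 (U): U=GBGY F=WROG R=GRYR B=YWWB L=OROW
Query: R face = GRYR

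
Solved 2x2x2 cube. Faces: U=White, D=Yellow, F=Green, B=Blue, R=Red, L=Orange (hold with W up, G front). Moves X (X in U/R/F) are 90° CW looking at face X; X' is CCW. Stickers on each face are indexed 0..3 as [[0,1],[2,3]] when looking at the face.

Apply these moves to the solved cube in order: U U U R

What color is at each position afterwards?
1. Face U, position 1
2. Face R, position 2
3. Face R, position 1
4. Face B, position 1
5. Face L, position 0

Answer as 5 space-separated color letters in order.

After move 1 (U): U=WWWW F=RRGG R=BBRR B=OOBB L=GGOO
After move 2 (U): U=WWWW F=BBGG R=OORR B=GGBB L=RROO
After move 3 (U): U=WWWW F=OOGG R=GGRR B=RRBB L=BBOO
After move 4 (R): R=RGRG U=WOWG F=OYGY D=YBYR B=WRWB
Query 1: U[1] = O
Query 2: R[2] = R
Query 3: R[1] = G
Query 4: B[1] = R
Query 5: L[0] = B

Answer: O R G R B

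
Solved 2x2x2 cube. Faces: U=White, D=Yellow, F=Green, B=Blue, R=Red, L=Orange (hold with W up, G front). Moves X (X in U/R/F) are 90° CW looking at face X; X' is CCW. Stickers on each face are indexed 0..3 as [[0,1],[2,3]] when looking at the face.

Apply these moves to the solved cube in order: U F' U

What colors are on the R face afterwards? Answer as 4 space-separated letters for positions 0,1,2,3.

Answer: O O Y R

Derivation:
After move 1 (U): U=WWWW F=RRGG R=BBRR B=OOBB L=GGOO
After move 2 (F'): F=RGRG U=WWBR R=YBYR D=GOYY L=GWOW
After move 3 (U): U=BWRW F=YBRG R=OOYR B=GWBB L=RGOW
Query: R face = OOYR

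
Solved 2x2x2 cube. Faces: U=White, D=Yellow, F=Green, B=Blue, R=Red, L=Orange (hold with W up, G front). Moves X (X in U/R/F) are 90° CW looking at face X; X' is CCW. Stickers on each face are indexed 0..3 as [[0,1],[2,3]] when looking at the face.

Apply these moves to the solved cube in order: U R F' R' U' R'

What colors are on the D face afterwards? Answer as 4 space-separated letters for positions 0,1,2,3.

After move 1 (U): U=WWWW F=RRGG R=BBRR B=OOBB L=GGOO
After move 2 (R): R=RBRB U=WRWG F=RYGY D=YBYO B=WOWB
After move 3 (F'): F=YYRG U=WRRR R=BBYB D=GOYO L=GGOW
After move 4 (R'): R=BBBY U=WWRW F=YRRR D=GYYG B=OOOB
After move 5 (U'): U=WWWR F=GGRR R=YRBY B=BBOB L=OOOW
After move 6 (R'): R=RYYB U=WOWB F=GWRR D=GGYR B=GBYB
Query: D face = GGYR

Answer: G G Y R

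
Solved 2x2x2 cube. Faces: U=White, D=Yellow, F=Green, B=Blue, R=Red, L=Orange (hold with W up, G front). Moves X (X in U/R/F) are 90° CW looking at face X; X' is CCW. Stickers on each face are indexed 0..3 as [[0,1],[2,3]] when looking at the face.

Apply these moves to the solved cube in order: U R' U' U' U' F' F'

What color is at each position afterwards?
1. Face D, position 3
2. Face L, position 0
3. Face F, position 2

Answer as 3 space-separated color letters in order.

After move 1 (U): U=WWWW F=RRGG R=BBRR B=OOBB L=GGOO
After move 2 (R'): R=BRBR U=WBWO F=RWGW D=YRYG B=YOYB
After move 3 (U'): U=BOWW F=GGGW R=RWBR B=BRYB L=YOOO
After move 4 (U'): U=OWBW F=YOGW R=GGBR B=RWYB L=BROO
After move 5 (U'): U=WWOB F=BRGW R=YOBR B=GGYB L=RWOO
After move 6 (F'): F=RWBG U=WWYB R=ROYR D=WOYG L=RBOO
After move 7 (F'): F=WGRB U=WWRY R=OOWR D=BOYG L=RBOY
Query 1: D[3] = G
Query 2: L[0] = R
Query 3: F[2] = R

Answer: G R R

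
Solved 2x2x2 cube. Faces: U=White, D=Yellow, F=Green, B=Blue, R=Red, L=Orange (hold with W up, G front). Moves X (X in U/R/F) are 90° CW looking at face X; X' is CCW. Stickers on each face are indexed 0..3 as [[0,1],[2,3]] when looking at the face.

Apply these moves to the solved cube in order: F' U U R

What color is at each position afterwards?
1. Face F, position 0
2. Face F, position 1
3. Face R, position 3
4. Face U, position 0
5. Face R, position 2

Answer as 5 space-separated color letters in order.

After move 1 (F'): F=GGGG U=WWRR R=YRYR D=OOYY L=OWOW
After move 2 (U): U=RWRW F=YRGG R=BBYR B=OWBB L=GGOW
After move 3 (U): U=RRWW F=BBGG R=OWYR B=GGBB L=YROW
After move 4 (R): R=YORW U=RBWG F=BOGY D=OBYG B=WGRB
Query 1: F[0] = B
Query 2: F[1] = O
Query 3: R[3] = W
Query 4: U[0] = R
Query 5: R[2] = R

Answer: B O W R R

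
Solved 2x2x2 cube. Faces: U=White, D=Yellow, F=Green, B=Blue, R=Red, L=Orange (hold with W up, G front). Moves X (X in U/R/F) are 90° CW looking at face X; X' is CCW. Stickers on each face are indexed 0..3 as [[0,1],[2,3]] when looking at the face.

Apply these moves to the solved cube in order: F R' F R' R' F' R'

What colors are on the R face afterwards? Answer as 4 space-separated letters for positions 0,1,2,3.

After move 1 (F): F=GGGG U=WWOO R=WRWR D=RRYY L=OYOY
After move 2 (R'): R=RRWW U=WBOB F=GWGO D=RGYG B=YBRB
After move 3 (F): F=GGOW U=WBYY R=ORBW D=WRYG L=OROG
After move 4 (R'): R=RWOB U=WRYY F=GBOY D=WGYW B=GBRB
After move 5 (R'): R=WBRO U=WRYG F=GROY D=WBYY B=WBGB
After move 6 (F'): F=RYGO U=WRWR R=BBWO D=RGYY L=OGOY
After move 7 (R'): R=BOBW U=WGWW F=RRGR D=RYYO B=YBGB
Query: R face = BOBW

Answer: B O B W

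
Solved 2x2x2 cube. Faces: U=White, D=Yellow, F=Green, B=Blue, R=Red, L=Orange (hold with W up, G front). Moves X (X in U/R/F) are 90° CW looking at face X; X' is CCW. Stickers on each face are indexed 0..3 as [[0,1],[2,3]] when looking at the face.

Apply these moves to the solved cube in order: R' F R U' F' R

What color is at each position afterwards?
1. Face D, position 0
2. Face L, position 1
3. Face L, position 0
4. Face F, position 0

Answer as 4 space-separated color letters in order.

After move 1 (R'): R=RRRR U=WBWB F=GWGW D=YGYG B=YBYB
After move 2 (F): F=GGWW U=WBOO R=WRBR D=RRYG L=OYOG
After move 3 (R): R=BWRR U=WGOW F=GRWG D=RYYY B=OBBB
After move 4 (U'): U=GWWO F=OYWG R=GRRR B=BWBB L=OBOG
After move 5 (F'): F=YGOW U=GWGR R=YRRR D=BGYY L=OOOW
After move 6 (R): R=RYRR U=GGGW F=YGOY D=BBYB B=RWWB
Query 1: D[0] = B
Query 2: L[1] = O
Query 3: L[0] = O
Query 4: F[0] = Y

Answer: B O O Y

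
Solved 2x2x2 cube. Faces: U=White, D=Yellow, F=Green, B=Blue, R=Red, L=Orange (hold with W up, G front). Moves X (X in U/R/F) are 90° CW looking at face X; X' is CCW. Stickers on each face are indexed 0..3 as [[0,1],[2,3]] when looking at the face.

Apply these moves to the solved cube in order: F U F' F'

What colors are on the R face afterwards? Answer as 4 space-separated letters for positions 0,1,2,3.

After move 1 (F): F=GGGG U=WWOO R=WRWR D=RRYY L=OYOY
After move 2 (U): U=OWOW F=WRGG R=BBWR B=OYBB L=GGOY
After move 3 (F'): F=RGWG U=OWBW R=RBRR D=GYYY L=GWOO
After move 4 (F'): F=GGRW U=OWRR R=YBGR D=WOYY L=GWOB
Query: R face = YBGR

Answer: Y B G R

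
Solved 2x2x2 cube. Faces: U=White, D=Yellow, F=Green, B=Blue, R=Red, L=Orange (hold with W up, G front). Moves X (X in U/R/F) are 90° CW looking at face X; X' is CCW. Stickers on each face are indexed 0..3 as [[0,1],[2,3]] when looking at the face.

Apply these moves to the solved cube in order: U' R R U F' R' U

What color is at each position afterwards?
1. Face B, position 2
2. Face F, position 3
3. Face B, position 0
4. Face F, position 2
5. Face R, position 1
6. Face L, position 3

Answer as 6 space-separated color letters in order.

After move 1 (U'): U=WWWW F=OOGG R=GGRR B=RRBB L=BBOO
After move 2 (R): R=RGRG U=WOWG F=OYGY D=YBYR B=WRWB
After move 3 (R): R=RRGG U=WYWY F=OBGR D=YWYW B=GROB
After move 4 (U): U=WWYY F=RRGR R=GRGG B=BBOB L=OBOO
After move 5 (F'): F=RRRG U=WWGG R=WRYG D=BOYW L=OYOY
After move 6 (R'): R=RGWY U=WOGB F=RWRG D=BRYG B=WBOB
After move 7 (U): U=GWBO F=RGRG R=WBWY B=OYOB L=RWOY
Query 1: B[2] = O
Query 2: F[3] = G
Query 3: B[0] = O
Query 4: F[2] = R
Query 5: R[1] = B
Query 6: L[3] = Y

Answer: O G O R B Y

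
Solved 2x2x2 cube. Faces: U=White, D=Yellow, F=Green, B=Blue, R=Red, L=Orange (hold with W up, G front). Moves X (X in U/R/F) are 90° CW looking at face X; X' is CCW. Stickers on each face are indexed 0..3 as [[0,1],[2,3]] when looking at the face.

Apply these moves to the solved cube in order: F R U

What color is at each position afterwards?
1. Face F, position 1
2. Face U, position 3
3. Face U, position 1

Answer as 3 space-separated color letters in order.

After move 1 (F): F=GGGG U=WWOO R=WRWR D=RRYY L=OYOY
After move 2 (R): R=WWRR U=WGOG F=GRGY D=RBYB B=OBWB
After move 3 (U): U=OWGG F=WWGY R=OBRR B=OYWB L=GROY
Query 1: F[1] = W
Query 2: U[3] = G
Query 3: U[1] = W

Answer: W G W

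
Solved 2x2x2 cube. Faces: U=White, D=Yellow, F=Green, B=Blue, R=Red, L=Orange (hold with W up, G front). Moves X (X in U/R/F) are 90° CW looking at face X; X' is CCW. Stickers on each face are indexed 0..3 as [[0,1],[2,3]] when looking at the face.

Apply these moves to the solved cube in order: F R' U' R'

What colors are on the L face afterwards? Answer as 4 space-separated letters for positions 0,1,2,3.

Answer: Y B O Y

Derivation:
After move 1 (F): F=GGGG U=WWOO R=WRWR D=RRYY L=OYOY
After move 2 (R'): R=RRWW U=WBOB F=GWGO D=RGYG B=YBRB
After move 3 (U'): U=BBWO F=OYGO R=GWWW B=RRRB L=YBOY
After move 4 (R'): R=WWGW U=BRWR F=OBGO D=RYYO B=GRGB
Query: L face = YBOY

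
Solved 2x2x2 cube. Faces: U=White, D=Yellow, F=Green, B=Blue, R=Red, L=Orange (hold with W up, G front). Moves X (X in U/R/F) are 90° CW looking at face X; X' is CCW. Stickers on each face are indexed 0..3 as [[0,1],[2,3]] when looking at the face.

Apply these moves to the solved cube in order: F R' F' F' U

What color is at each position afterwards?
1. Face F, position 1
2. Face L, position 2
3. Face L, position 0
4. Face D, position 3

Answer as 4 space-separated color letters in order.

Answer: R O O G

Derivation:
After move 1 (F): F=GGGG U=WWOO R=WRWR D=RRYY L=OYOY
After move 2 (R'): R=RRWW U=WBOB F=GWGO D=RGYG B=YBRB
After move 3 (F'): F=WOGG U=WBRW R=GRRW D=YYYG L=OBOO
After move 4 (F'): F=OGWG U=WBGR R=YRYW D=BOYG L=OWOR
After move 5 (U): U=GWRB F=YRWG R=YBYW B=OWRB L=OGOR
Query 1: F[1] = R
Query 2: L[2] = O
Query 3: L[0] = O
Query 4: D[3] = G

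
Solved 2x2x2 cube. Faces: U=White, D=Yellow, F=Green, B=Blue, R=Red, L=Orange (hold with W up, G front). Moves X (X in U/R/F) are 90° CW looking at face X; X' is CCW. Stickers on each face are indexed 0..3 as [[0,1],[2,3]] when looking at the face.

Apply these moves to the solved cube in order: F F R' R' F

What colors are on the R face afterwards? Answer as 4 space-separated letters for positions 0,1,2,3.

After move 1 (F): F=GGGG U=WWOO R=WRWR D=RRYY L=OYOY
After move 2 (F): F=GGGG U=WWYY R=OROR D=WWYY L=OROR
After move 3 (R'): R=RROO U=WBYB F=GWGY D=WGYG B=YBWB
After move 4 (R'): R=RORO U=WWYY F=GBGB D=WWYY B=GBGB
After move 5 (F): F=GGBB U=WWRR R=YOYO D=RRYY L=OWOW
Query: R face = YOYO

Answer: Y O Y O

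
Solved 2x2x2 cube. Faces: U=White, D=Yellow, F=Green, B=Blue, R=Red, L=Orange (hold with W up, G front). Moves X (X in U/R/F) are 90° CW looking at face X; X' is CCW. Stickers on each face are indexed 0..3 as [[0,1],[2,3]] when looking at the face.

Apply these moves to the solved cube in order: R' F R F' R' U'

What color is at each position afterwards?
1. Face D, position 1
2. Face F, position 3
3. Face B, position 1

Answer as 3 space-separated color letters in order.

Answer: G R R

Derivation:
After move 1 (R'): R=RRRR U=WBWB F=GWGW D=YGYG B=YBYB
After move 2 (F): F=GGWW U=WBOO R=WRBR D=RRYG L=OYOG
After move 3 (R): R=BWRR U=WGOW F=GRWG D=RYYY B=OBBB
After move 4 (F'): F=RGGW U=WGBR R=YWRR D=YGYY L=OWOO
After move 5 (R'): R=WRYR U=WBBO F=RGGR D=YGYW B=YBGB
After move 6 (U'): U=BOWB F=OWGR R=RGYR B=WRGB L=YBOO
Query 1: D[1] = G
Query 2: F[3] = R
Query 3: B[1] = R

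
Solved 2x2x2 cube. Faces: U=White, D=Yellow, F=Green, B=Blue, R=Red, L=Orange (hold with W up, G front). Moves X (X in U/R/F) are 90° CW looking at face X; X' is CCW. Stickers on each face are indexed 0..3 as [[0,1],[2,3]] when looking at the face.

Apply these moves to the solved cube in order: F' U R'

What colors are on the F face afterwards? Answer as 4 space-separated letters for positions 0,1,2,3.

After move 1 (F'): F=GGGG U=WWRR R=YRYR D=OOYY L=OWOW
After move 2 (U): U=RWRW F=YRGG R=BBYR B=OWBB L=GGOW
After move 3 (R'): R=BRBY U=RBRO F=YWGW D=ORYG B=YWOB
Query: F face = YWGW

Answer: Y W G W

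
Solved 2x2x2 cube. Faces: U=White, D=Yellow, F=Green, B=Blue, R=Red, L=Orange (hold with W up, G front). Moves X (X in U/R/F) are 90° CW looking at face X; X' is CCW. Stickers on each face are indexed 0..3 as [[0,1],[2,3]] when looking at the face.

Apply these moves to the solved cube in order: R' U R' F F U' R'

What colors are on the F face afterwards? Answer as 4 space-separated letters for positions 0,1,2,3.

After move 1 (R'): R=RRRR U=WBWB F=GWGW D=YGYG B=YBYB
After move 2 (U): U=WWBB F=RRGW R=YBRR B=OOYB L=GWOO
After move 3 (R'): R=BRYR U=WYBO F=RWGB D=YRYW B=GOGB
After move 4 (F): F=GRBW U=WYOW R=BROR D=YBYW L=GYOR
After move 5 (F): F=BGWR U=WYRY R=ORWR D=OBYW L=GYOB
After move 6 (U'): U=YYWR F=GYWR R=BGWR B=ORGB L=GOOB
After move 7 (R'): R=GRBW U=YGWO F=GYWR D=OYYR B=WRBB
Query: F face = GYWR

Answer: G Y W R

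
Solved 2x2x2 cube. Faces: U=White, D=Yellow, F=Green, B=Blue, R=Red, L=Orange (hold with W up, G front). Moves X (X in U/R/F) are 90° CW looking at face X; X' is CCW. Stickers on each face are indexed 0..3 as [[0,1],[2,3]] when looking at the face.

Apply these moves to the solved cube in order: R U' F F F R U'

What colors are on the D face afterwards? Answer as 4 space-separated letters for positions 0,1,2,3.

Answer: B W Y R

Derivation:
After move 1 (R): R=RRRR U=WGWG F=GYGY D=YBYB B=WBWB
After move 2 (U'): U=GGWW F=OOGY R=GYRR B=RRWB L=WBOO
After move 3 (F): F=GOYO U=GGOB R=WYWR D=RGYB L=WYOB
After move 4 (F): F=YGOO U=GGBY R=OYBR D=WWYB L=WROG
After move 5 (F): F=OYOG U=GGGR R=BYYR D=BOYB L=WWOW
After move 6 (R): R=YBRY U=GYGG F=OOOB D=BWYR B=RRGB
After move 7 (U'): U=YGGG F=WWOB R=OORY B=YBGB L=RROW
Query: D face = BWYR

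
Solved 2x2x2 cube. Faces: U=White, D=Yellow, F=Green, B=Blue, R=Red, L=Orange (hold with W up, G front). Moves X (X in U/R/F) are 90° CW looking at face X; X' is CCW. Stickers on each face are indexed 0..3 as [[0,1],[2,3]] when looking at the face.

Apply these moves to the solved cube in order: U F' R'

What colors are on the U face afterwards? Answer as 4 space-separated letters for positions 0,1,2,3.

Answer: W B B O

Derivation:
After move 1 (U): U=WWWW F=RRGG R=BBRR B=OOBB L=GGOO
After move 2 (F'): F=RGRG U=WWBR R=YBYR D=GOYY L=GWOW
After move 3 (R'): R=BRYY U=WBBO F=RWRR D=GGYG B=YOOB
Query: U face = WBBO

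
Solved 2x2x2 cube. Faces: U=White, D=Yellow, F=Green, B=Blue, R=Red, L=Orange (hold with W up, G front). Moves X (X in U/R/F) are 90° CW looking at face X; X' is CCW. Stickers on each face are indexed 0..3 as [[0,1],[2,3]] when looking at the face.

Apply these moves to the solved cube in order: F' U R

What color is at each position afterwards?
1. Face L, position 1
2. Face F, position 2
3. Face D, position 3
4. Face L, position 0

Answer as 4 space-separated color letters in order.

After move 1 (F'): F=GGGG U=WWRR R=YRYR D=OOYY L=OWOW
After move 2 (U): U=RWRW F=YRGG R=BBYR B=OWBB L=GGOW
After move 3 (R): R=YBRB U=RRRG F=YOGY D=OBYO B=WWWB
Query 1: L[1] = G
Query 2: F[2] = G
Query 3: D[3] = O
Query 4: L[0] = G

Answer: G G O G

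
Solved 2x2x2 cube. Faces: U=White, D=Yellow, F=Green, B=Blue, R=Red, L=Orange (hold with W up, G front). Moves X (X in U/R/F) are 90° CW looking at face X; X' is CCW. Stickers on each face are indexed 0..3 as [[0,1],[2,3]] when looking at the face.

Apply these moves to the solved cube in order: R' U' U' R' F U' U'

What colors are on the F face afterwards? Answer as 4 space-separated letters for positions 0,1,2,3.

After move 1 (R'): R=RRRR U=WBWB F=GWGW D=YGYG B=YBYB
After move 2 (U'): U=BBWW F=OOGW R=GWRR B=RRYB L=YBOO
After move 3 (U'): U=BWBW F=YBGW R=OORR B=GWYB L=RROO
After move 4 (R'): R=OROR U=BYBG F=YWGW D=YBYW B=GWGB
After move 5 (F): F=GYWW U=BYOR R=BRGR D=OOYW L=RYOB
After move 6 (U'): U=YRBO F=RYWW R=GYGR B=BRGB L=GWOB
After move 7 (U'): U=ROYB F=GWWW R=RYGR B=GYGB L=BROB
Query: F face = GWWW

Answer: G W W W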